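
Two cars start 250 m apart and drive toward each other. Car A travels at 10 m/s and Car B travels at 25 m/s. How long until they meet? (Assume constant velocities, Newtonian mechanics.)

Combined speed: v_combined = 10 + 25 = 35 m/s
Time to meet: t = d/v_combined = 250/35 = 7.14 s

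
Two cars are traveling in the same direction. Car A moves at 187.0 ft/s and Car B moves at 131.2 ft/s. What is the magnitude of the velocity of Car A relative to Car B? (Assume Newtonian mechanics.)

v_rel = |v_A - v_B| = |187.0 - 131.2| = 55.8 ft/s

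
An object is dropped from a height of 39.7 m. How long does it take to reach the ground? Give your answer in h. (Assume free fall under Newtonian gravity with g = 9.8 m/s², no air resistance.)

t = √(2h/g) = √(2 × 39.7 / 9.8) = 2.84641 s
t = 2.84641 s / 3600.0 = 0.0007907 h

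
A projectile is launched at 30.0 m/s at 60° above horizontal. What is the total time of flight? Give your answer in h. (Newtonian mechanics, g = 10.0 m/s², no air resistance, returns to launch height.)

T = 2 × v₀ × sin(θ) / g = 2 × 30.0 × sin(60°) / 10.0 = 2 × 30.0 × 0.866025 / 10.0 = 5.19615 s
T = 5.19615 s / 3600.0 = 0.001443 h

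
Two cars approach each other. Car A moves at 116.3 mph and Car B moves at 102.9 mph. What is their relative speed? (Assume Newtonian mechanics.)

v_rel = v_A + v_B = 116.3 + 102.9 = 219.2 mph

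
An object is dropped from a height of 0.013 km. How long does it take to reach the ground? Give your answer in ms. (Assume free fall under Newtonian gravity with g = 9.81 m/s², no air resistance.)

h = 0.013 km × 1000.0 = 13.0 m
t = √(2h/g) = √(2 × 13.0 / 9.81) = 1.62799 s
t = 1.62799 s / 0.001 = 1628 ms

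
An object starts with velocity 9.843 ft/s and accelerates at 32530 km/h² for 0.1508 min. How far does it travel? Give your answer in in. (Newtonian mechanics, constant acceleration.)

v₀ = 9.843 ft/s × 0.3048 = 3.00015 m/s
a = 32530 km/h² × 7.716049382716049e-05 = 2.51003 m/s²
t = 0.1508 min × 60.0 = 9.048 s
d = v₀ × t + ½ × a × t² = 3.00015 × 9.048 + 0.5 × 2.51003 × 9.048² = 129.889 m
d = 129.889 m / 0.0254 = 5114 in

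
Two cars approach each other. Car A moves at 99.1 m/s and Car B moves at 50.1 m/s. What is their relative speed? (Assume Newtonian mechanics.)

v_rel = v_A + v_B = 99.1 + 50.1 = 149.2 m/s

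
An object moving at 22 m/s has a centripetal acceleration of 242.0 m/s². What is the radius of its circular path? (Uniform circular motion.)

r = v²/a_c = 22²/242.0 = 2.0 m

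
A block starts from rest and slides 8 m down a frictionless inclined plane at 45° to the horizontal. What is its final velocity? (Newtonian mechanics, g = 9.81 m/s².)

a = g sin(θ) = 9.81 × sin(45°) = 6.9367 m/s²
v = √(2ad) = √(2 × 6.9367 × 8) = 10.54 m/s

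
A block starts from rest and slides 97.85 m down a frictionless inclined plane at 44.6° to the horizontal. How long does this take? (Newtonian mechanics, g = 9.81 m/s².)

a = g sin(θ) = 9.81 × sin(44.6°) = 6.8881 m/s²
t = √(2d/a) = √(2 × 97.85 / 6.8881) = 5.33 s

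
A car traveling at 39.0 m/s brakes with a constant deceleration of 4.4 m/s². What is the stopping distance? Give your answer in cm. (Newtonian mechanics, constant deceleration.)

d = v₀² / (2a) = 39.0² / (2 × 4.4) = 1521.0 / 8.8 = 172.841 m
d = 172.841 m / 0.01 = 17280 cm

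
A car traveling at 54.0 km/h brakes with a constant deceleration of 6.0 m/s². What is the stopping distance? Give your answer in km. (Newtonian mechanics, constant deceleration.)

v₀ = 54.0 km/h × 0.2777777777777778 = 15.0 m/s
d = v₀² / (2a) = 15.0² / (2 × 6.0) = 225.0 / 12.0 = 18.75 m
d = 18.75 m / 1000.0 = 0.01875 km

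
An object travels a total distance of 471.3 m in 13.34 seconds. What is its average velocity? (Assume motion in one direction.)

v_avg = Δd / Δt = 471.3 / 13.34 = 35.33 m/s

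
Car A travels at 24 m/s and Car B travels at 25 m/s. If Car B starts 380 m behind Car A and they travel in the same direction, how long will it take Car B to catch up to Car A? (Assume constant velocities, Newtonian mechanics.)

Relative speed: v_rel = 25 - 24 = 1 m/s
Time to catch: t = d₀/v_rel = 380/1 = 380.0 s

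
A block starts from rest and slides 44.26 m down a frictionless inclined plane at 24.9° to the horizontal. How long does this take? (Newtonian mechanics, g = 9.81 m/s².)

a = g sin(θ) = 9.81 × sin(24.9°) = 4.1304 m/s²
t = √(2d/a) = √(2 × 44.26 / 4.1304) = 4.63 s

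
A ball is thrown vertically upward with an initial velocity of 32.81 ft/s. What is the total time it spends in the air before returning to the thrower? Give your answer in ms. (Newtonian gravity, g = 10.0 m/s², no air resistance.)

v₀ = 32.81 ft/s × 0.3048 = 10.0005 m/s
t_total = 2 × v₀ / g = 2 × 10.0005 / 10.0 = 2.0001 s
t_total = 2.0001 s / 0.001 = 2000 ms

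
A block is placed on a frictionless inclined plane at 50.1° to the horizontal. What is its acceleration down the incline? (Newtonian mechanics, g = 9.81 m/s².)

a = g sin(θ) = 9.81 × sin(50.1°) = 9.81 × 0.7672 = 7.53 m/s²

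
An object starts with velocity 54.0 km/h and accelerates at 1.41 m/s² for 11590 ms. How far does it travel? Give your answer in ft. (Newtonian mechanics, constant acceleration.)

v₀ = 54.0 km/h × 0.2777777777777778 = 15.0 m/s
t = 11590 ms × 0.001 = 11.59 s
d = v₀ × t + ½ × a × t² = 15.0 × 11.59 + 0.5 × 1.41 × 11.59² = 268.551 m
d = 268.551 m / 0.3048 = 881.1 ft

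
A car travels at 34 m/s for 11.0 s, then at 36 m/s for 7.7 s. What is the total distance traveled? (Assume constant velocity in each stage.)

d₁ = v₁t₁ = 34 × 11.0 = 374.0 m
d₂ = v₂t₂ = 36 × 7.7 = 277.2 m
d_total = 374.0 + 277.2 = 651.2 m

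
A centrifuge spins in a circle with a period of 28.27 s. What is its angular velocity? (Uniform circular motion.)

ω = 2π/T = 2π/28.27 = 0.2223 rad/s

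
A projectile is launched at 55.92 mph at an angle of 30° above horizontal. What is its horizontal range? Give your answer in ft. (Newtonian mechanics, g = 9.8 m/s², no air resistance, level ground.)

v₀ = 55.92 mph × 0.44704 = 24.9985 m/s
R = v₀² × sin(2θ) / g = 24.9985² × sin(2 × 30°) / 9.8 = 624.925 × 0.866025 / 9.8 = 55.2246 m
R = 55.2246 m / 0.3048 = 181.2 ft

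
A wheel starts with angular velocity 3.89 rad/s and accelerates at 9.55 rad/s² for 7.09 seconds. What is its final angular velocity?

ω = ω₀ + αt = 3.89 + 9.55 × 7.09 = 71.6 rad/s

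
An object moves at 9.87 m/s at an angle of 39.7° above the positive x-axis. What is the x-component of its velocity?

vₓ = v cos(θ) = 9.87 × cos(39.7°) = 7.59 m/s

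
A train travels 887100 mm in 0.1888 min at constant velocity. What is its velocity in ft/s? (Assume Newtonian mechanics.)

d = 887100 mm × 0.001 = 887.1 m
t = 0.1888 min × 60.0 = 11.328 s
v = d / t = 887.1 / 11.328 = 78.3104 m/s
v = 78.3104 m/s / 0.3048 = 256.9 ft/s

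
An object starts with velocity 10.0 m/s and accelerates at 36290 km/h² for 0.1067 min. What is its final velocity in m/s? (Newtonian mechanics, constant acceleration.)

a = 36290 km/h² × 7.716049382716049e-05 = 2.80015 m/s²
t = 0.1067 min × 60.0 = 6.402 s
v = v₀ + a × t = 10.0 + 2.80015 × 6.402 = 27.93 m/s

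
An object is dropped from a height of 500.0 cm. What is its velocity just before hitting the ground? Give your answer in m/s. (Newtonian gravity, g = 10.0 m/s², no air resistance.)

h = 500.0 cm × 0.01 = 5.0 m
v = √(2gh) = √(2 × 10.0 × 5.0) = 10.0 m/s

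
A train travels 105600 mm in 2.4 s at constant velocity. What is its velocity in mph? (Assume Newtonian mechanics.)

d = 105600 mm × 0.001 = 105.6 m
v = d / t = 105.6 / 2.4 = 44.0 m/s
v = 44.0 m/s / 0.44704 = 98.43 mph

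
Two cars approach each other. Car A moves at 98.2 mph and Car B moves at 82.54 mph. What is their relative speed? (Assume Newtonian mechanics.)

v_rel = v_A + v_B = 98.2 + 82.54 = 180.74 mph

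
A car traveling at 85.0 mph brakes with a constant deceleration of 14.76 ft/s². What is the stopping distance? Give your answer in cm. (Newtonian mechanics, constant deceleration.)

v₀ = 85.0 mph × 0.44704 = 37.9984 m/s
a = 14.76 ft/s² × 0.3048 = 4.49885 m/s²
d = v₀² / (2a) = 37.9984² / (2 × 4.49885) = 1443.88 / 8.9977 = 160.472 m
d = 160.472 m / 0.01 = 16050 cm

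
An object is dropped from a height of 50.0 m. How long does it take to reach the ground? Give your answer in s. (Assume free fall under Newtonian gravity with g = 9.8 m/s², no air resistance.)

t = √(2h/g) = √(2 × 50.0 / 9.8) = 3.194 s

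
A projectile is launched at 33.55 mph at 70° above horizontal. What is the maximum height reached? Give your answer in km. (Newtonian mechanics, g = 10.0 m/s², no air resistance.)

v₀ = 33.55 mph × 0.44704 = 14.9982 m/s
H = v₀² × sin²(θ) / (2g) = 14.9982² × sin(70°)² / (2 × 10.0) = 224.946 × 0.883022 / 20.0 = 9.93161 m
H = 9.93161 m / 1000.0 = 0.009932 km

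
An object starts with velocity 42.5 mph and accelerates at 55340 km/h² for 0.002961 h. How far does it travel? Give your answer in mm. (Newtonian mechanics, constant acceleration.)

v₀ = 42.5 mph × 0.44704 = 18.9992 m/s
a = 55340 km/h² × 7.716049382716049e-05 = 4.27006 m/s²
t = 0.002961 h × 3600.0 = 10.6596 s
d = v₀ × t + ½ × a × t² = 18.9992 × 10.6596 + 0.5 × 4.27006 × 10.6596² = 445.121 m
d = 445.121 m / 0.001 = 445100 mm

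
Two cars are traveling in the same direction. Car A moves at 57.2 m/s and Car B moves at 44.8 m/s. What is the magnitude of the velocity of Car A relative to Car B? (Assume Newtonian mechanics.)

v_rel = |v_A - v_B| = |57.2 - 44.8| = 12.4 m/s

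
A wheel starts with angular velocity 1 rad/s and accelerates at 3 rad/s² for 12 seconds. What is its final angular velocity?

ω = ω₀ + αt = 1 + 3 × 12 = 37 rad/s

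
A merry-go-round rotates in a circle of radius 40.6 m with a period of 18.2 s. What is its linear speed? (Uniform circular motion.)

v = 2πr/T = 2π×40.6/18.2 = 14.02 m/s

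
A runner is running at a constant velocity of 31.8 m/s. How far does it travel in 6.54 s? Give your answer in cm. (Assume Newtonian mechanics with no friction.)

d = v × t = 31.8 × 6.54 = 207.972 m
d = 207.972 m / 0.01 = 20800 cm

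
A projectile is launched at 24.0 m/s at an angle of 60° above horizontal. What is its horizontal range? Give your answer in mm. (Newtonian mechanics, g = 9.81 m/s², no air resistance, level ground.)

R = v₀² × sin(2θ) / g = 24.0² × sin(2 × 60°) / 9.81 = 576.0 × 0.866025 / 9.81 = 50.8492 m
R = 50.8492 m / 0.001 = 50850 mm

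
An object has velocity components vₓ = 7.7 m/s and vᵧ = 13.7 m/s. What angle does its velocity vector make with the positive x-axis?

θ = arctan(vᵧ/vₓ) = arctan(13.7/7.7) = 60.66°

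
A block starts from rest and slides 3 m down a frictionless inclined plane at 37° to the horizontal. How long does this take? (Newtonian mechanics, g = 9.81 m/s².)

a = g sin(θ) = 9.81 × sin(37°) = 5.9038 m/s²
t = √(2d/a) = √(2 × 3 / 5.9038) = 1.01 s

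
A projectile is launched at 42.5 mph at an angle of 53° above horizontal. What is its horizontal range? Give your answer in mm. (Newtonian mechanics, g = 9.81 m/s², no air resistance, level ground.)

v₀ = 42.5 mph × 0.44704 = 18.9992 m/s
R = v₀² × sin(2θ) / g = 18.9992² × sin(2 × 53°) / 9.81 = 360.97 × 0.961262 / 9.81 = 35.3707 m
R = 35.3707 m / 0.001 = 35370 mm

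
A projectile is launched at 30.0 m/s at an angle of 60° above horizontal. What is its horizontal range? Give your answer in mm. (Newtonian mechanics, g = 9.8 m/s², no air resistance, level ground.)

R = v₀² × sin(2θ) / g = 30.0² × sin(2 × 60°) / 9.8 = 900.0 × 0.866025 / 9.8 = 79.5329 m
R = 79.5329 m / 0.001 = 79530 mm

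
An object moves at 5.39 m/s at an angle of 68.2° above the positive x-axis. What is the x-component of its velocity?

vₓ = v cos(θ) = 5.39 × cos(68.2°) = 2.0 m/s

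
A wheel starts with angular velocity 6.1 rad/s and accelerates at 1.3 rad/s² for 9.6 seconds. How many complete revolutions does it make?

θ = ω₀t + ½αt² = 6.1×9.6 + ½×1.3×9.6² = 118.464 rad
Total revolutions = θ/(2π) = 118.464/(2π) = 18.85
Complete revolutions = ⌊18.85⌋ = 18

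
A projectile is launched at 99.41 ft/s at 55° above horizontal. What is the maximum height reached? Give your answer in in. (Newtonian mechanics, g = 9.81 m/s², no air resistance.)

v₀ = 99.41 ft/s × 0.3048 = 30.3002 m/s
H = v₀² × sin²(θ) / (2g) = 30.3002² × sin(55°)² / (2 × 9.81) = 918.102 × 0.67101 / 19.62 = 31.3994 m
H = 31.3994 m / 0.0254 = 1236 in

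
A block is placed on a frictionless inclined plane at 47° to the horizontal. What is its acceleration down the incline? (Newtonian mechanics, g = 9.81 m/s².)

a = g sin(θ) = 9.81 × sin(47°) = 9.81 × 0.73135 = 7.17 m/s²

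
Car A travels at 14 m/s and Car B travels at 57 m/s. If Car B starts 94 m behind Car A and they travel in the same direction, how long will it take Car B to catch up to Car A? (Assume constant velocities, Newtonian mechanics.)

Relative speed: v_rel = 57 - 14 = 43 m/s
Time to catch: t = d₀/v_rel = 94/43 = 2.19 s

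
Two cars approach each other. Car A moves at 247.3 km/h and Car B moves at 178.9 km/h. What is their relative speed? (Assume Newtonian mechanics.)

v_rel = v_A + v_B = 247.3 + 178.9 = 426.2 km/h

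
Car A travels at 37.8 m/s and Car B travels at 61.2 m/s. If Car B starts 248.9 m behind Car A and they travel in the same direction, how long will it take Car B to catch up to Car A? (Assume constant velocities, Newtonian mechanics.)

Relative speed: v_rel = 61.2 - 37.8 = 23.4 m/s
Time to catch: t = d₀/v_rel = 248.9/23.4 = 10.64 s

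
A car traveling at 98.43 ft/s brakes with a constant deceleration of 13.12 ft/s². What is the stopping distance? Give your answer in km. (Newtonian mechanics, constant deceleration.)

v₀ = 98.43 ft/s × 0.3048 = 30.0015 m/s
a = 13.12 ft/s² × 0.3048 = 3.99898 m/s²
d = v₀² / (2a) = 30.0015² / (2 × 3.99898) = 900.09 / 7.99796 = 112.54 m
d = 112.54 m / 1000.0 = 0.1125 km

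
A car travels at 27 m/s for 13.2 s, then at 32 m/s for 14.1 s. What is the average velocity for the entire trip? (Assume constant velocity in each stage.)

d₁ = v₁t₁ = 27 × 13.2 = 356.4 m
d₂ = v₂t₂ = 32 × 14.1 = 451.2 m
d_total = 807.6 m, t_total = 27.3 s
v_avg = d_total/t_total = 807.6/27.3 = 29.58 m/s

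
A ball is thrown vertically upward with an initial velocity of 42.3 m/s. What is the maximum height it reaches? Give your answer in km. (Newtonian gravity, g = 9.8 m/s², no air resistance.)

h_max = v₀² / (2g) = 42.3² / (2 × 9.8) = 1789.29 / 19.6 = 91.2903 m
h_max = 91.2903 m / 1000.0 = 0.09129 km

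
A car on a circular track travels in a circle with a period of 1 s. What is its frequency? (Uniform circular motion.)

f = 1/T = 1/1 = 1.0 Hz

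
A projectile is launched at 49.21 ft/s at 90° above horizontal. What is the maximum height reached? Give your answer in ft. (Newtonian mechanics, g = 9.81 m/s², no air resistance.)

v₀ = 49.21 ft/s × 0.3048 = 14.9992 m/s
H = v₀² × sin²(θ) / (2g) = 14.9992² × sin(90°)² / (2 × 9.81) = 224.976 × 1.0 / 19.62 = 11.4667 m
H = 11.4667 m / 0.3048 = 37.62 ft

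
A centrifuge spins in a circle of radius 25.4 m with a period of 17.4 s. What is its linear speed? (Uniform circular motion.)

v = 2πr/T = 2π×25.4/17.4 = 9.17 m/s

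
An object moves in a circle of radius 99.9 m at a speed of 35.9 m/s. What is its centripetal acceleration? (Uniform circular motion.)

a_c = v²/r = 35.9²/99.9 = 1288.81/99.9 = 12.9 m/s²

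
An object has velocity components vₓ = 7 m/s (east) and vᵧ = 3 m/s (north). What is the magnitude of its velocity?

|v| = √(vₓ² + vᵧ²) = √(7² + 3²) = √(58) = 7.62 m/s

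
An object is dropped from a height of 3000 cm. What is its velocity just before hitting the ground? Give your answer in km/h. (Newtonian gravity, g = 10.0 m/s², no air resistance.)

h = 3000 cm × 0.01 = 30.0 m
v = √(2gh) = √(2 × 10.0 × 30.0) = 24.4949 m/s
v = 24.4949 m/s / 0.2777777777777778 = 88.18 km/h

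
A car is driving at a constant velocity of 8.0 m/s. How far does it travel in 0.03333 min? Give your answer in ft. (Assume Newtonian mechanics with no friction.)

t = 0.03333 min × 60.0 = 1.9998 s
d = v × t = 8.0 × 1.9998 = 15.9984 m
d = 15.9984 m / 0.3048 = 52.49 ft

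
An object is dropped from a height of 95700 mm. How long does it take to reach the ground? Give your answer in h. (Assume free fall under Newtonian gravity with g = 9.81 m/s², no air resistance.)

h = 95700 mm × 0.001 = 95.7 m
t = √(2h/g) = √(2 × 95.7 / 9.81) = 4.41709 s
t = 4.41709 s / 3600.0 = 0.001227 h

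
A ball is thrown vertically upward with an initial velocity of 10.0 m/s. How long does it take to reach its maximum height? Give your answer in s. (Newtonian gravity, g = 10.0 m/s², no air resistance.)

t_up = v₀ / g = 10.0 / 10.0 = 1.0 s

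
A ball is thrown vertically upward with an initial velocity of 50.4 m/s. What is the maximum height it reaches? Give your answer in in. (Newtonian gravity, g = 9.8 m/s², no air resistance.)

h_max = v₀² / (2g) = 50.4² / (2 × 9.8) = 2540.16 / 19.6 = 129.6 m
h_max = 129.6 m / 0.0254 = 5102 in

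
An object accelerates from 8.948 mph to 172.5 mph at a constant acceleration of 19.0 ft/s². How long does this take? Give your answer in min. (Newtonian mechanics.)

v₀ = 8.948 mph × 0.44704 = 4.00011 m/s
v = 172.5 mph × 0.44704 = 77.1144 m/s
a = 19.0 ft/s² × 0.3048 = 5.7912 m/s²
t = (v - v₀) / a = (77.1144 - 4.00011) / 5.7912 = 12.6251 s
t = 12.6251 s / 60.0 = 0.2104 min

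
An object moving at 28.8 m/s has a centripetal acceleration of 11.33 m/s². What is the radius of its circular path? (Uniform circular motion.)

r = v²/a_c = 28.8²/11.33 = 73.21 m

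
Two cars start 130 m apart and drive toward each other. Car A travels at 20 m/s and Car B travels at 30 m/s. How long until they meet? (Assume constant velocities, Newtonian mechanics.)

Combined speed: v_combined = 20 + 30 = 50 m/s
Time to meet: t = d/v_combined = 130/50 = 2.6 s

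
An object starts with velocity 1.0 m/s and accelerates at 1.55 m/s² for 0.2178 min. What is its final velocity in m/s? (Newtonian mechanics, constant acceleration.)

t = 0.2178 min × 60.0 = 13.068 s
v = v₀ + a × t = 1.0 + 1.55 × 13.068 = 21.26 m/s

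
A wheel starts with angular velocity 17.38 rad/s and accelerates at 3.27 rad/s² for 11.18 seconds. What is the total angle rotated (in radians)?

θ = ω₀t + ½αt² = 17.38×11.18 + ½×3.27×11.18² = 398.67 rad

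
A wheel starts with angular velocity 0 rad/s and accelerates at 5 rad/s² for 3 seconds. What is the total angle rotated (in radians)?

θ = ω₀t + ½αt² = 0×3 + ½×5×3² = 22.5 rad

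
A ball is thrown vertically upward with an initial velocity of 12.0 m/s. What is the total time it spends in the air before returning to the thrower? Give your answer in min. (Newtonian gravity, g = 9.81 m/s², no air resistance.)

t_total = 2 × v₀ / g = 2 × 12.0 / 9.81 = 2.44648 s
t_total = 2.44648 s / 60.0 = 0.04077 min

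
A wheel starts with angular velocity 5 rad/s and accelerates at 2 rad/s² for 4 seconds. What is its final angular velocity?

ω = ω₀ + αt = 5 + 2 × 4 = 13 rad/s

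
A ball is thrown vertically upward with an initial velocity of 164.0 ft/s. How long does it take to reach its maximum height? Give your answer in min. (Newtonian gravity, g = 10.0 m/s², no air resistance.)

v₀ = 164.0 ft/s × 0.3048 = 49.9872 m/s
t_up = v₀ / g = 49.9872 / 10.0 = 4.99872 s
t_up = 4.99872 s / 60.0 = 0.08331 min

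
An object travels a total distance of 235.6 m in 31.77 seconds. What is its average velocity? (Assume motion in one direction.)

v_avg = Δd / Δt = 235.6 / 31.77 = 7.42 m/s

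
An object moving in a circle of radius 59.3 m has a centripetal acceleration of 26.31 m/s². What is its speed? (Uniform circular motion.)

v = √(a_c × r) = √(26.31 × 59.3) = 39.5 m/s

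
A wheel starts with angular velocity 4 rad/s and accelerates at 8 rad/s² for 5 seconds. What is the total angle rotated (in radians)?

θ = ω₀t + ½αt² = 4×5 + ½×8×5² = 120.0 rad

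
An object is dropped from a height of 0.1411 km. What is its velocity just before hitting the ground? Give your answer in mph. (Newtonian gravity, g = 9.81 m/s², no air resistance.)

h = 0.1411 km × 1000.0 = 141.1 m
v = √(2gh) = √(2 × 9.81 × 141.1) = 52.6154 m/s
v = 52.6154 m/s / 0.44704 = 117.7 mph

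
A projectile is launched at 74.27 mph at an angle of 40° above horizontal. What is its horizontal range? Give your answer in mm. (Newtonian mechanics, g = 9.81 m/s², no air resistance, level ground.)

v₀ = 74.27 mph × 0.44704 = 33.2017 m/s
R = v₀² × sin(2θ) / g = 33.2017² × sin(2 × 40°) / 9.81 = 1102.35 × 0.984808 / 9.81 = 110.663 m
R = 110.663 m / 0.001 = 110700 mm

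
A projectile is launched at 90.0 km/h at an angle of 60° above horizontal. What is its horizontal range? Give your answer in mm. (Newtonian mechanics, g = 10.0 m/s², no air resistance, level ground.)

v₀ = 90.0 km/h × 0.2777777777777778 = 25.0 m/s
R = v₀² × sin(2θ) / g = 25.0² × sin(2 × 60°) / 10.0 = 625.0 × 0.866025 / 10.0 = 54.1266 m
R = 54.1266 m / 0.001 = 54130 mm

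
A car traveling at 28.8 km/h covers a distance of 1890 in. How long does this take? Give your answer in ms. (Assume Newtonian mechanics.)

d = 1890 in × 0.0254 = 48.006 m
v = 28.8 km/h × 0.2777777777777778 = 8.0 m/s
t = d / v = 48.006 / 8.0 = 6.00075 s
t = 6.00075 s / 0.001 = 6001 ms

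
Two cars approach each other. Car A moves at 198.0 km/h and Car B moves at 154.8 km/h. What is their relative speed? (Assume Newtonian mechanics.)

v_rel = v_A + v_B = 198.0 + 154.8 = 352.8 km/h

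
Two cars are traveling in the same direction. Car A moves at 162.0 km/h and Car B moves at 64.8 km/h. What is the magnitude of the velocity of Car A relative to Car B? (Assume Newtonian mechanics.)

v_rel = |v_A - v_B| = |162.0 - 64.8| = 97.2 km/h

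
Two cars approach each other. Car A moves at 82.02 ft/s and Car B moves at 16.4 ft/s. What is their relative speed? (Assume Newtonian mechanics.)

v_rel = v_A + v_B = 82.02 + 16.4 = 98.42 ft/s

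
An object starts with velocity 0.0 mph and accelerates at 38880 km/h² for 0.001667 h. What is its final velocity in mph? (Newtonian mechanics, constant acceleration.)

v₀ = 0.0 mph × 0.44704 = 0.0 m/s
a = 38880 km/h² × 7.716049382716049e-05 = 3.0 m/s²
t = 0.001667 h × 3600.0 = 6.0012 s
v = v₀ + a × t = 0.0 + 3.0 × 6.0012 = 18.0036 m/s
v = 18.0036 m/s / 0.44704 = 40.27 mph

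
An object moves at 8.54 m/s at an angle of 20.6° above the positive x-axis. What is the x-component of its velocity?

vₓ = v cos(θ) = 8.54 × cos(20.6°) = 7.99 m/s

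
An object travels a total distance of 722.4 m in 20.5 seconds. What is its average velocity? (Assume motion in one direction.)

v_avg = Δd / Δt = 722.4 / 20.5 = 35.24 m/s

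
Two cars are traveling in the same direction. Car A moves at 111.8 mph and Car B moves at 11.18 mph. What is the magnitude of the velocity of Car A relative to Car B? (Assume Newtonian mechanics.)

v_rel = |v_A - v_B| = |111.8 - 11.18| = 100.62 mph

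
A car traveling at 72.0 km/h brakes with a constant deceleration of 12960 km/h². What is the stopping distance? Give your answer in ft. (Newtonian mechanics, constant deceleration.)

v₀ = 72.0 km/h × 0.2777777777777778 = 20.0 m/s
a = 12960 km/h² × 7.716049382716049e-05 = 1.0 m/s²
d = v₀² / (2a) = 20.0² / (2 × 1.0) = 400.0 / 2.0 = 200.0 m
d = 200.0 m / 0.3048 = 656.2 ft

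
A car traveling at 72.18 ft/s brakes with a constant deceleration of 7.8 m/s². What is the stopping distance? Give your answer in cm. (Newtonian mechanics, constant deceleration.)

v₀ = 72.18 ft/s × 0.3048 = 22.0005 m/s
d = v₀² / (2a) = 22.0005² / (2 × 7.8) = 484.022 / 15.6 = 31.0271 m
d = 31.0271 m / 0.01 = 3103 cm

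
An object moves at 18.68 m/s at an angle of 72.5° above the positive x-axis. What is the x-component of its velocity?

vₓ = v cos(θ) = 18.68 × cos(72.5°) = 5.62 m/s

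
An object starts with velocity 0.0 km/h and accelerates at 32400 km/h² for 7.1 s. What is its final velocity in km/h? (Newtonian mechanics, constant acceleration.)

v₀ = 0.0 km/h × 0.2777777777777778 = 0.0 m/s
a = 32400 km/h² × 7.716049382716049e-05 = 2.5 m/s²
v = v₀ + a × t = 0.0 + 2.5 × 7.1 = 17.75 m/s
v = 17.75 m/s / 0.2777777777777778 = 63.9 km/h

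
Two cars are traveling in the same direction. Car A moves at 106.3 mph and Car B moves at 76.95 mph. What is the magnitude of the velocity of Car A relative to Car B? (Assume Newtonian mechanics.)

v_rel = |v_A - v_B| = |106.3 - 76.95| = 29.35 mph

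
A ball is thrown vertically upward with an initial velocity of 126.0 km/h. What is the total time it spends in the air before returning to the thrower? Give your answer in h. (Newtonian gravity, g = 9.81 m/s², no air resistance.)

v₀ = 126.0 km/h × 0.2777777777777778 = 35.0 m/s
t_total = 2 × v₀ / g = 2 × 35.0 / 9.81 = 7.13558 s
t_total = 7.13558 s / 3600.0 = 0.001982 h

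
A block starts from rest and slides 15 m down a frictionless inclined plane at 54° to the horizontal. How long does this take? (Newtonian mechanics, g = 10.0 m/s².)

a = g sin(θ) = 10.0 × sin(54°) = 8.0902 m/s²
t = √(2d/a) = √(2 × 15 / 8.0902) = 1.93 s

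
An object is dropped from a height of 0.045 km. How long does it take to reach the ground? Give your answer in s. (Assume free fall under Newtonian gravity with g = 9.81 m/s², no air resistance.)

h = 0.045 km × 1000.0 = 45.0 m
t = √(2h/g) = √(2 × 45.0 / 9.81) = 3.029 s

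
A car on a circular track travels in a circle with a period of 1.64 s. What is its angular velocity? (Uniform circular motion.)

ω = 2π/T = 2π/1.64 = 3.8312 rad/s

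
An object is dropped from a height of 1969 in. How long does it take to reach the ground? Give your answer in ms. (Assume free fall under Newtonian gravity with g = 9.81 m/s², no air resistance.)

h = 1969 in × 0.0254 = 50.0126 m
t = √(2h/g) = √(2 × 50.0126 / 9.81) = 3.19316 s
t = 3.19316 s / 0.001 = 3193 ms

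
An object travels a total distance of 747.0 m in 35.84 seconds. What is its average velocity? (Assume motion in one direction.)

v_avg = Δd / Δt = 747.0 / 35.84 = 20.84 m/s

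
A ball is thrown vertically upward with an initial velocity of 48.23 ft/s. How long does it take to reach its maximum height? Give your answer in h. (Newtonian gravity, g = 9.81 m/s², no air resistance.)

v₀ = 48.23 ft/s × 0.3048 = 14.7005 m/s
t_up = v₀ / g = 14.7005 / 9.81 = 1.49852 s
t_up = 1.49852 s / 3600.0 = 0.0004163 h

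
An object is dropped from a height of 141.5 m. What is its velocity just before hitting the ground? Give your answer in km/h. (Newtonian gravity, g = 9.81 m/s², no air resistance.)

v = √(2gh) = √(2 × 9.81 × 141.5) = 52.6899 m/s
v = 52.6899 m/s / 0.2777777777777778 = 189.7 km/h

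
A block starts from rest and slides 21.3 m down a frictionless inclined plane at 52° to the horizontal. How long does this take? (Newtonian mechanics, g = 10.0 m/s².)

a = g sin(θ) = 10.0 × sin(52°) = 7.8801 m/s²
t = √(2d/a) = √(2 × 21.3 / 7.8801) = 2.33 s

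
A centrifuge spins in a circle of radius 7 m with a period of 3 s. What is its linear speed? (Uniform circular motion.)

v = 2πr/T = 2π×7/3 = 14.66 m/s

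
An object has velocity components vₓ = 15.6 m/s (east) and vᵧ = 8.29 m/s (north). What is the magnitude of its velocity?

|v| = √(vₓ² + vᵧ²) = √(15.6² + 8.29²) = √(312.0841) = 17.67 m/s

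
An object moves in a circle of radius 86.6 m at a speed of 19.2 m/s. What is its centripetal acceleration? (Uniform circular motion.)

a_c = v²/r = 19.2²/86.6 = 368.64/86.6 = 4.26 m/s²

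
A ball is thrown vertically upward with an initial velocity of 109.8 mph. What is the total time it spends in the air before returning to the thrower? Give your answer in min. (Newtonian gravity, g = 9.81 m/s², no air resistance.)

v₀ = 109.8 mph × 0.44704 = 49.085 m/s
t_total = 2 × v₀ / g = 2 × 49.085 / 9.81 = 10.0071 s
t_total = 10.0071 s / 60.0 = 0.1668 min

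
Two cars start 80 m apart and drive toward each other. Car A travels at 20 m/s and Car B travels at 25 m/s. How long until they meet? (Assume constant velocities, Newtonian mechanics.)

Combined speed: v_combined = 20 + 25 = 45 m/s
Time to meet: t = d/v_combined = 80/45 = 1.78 s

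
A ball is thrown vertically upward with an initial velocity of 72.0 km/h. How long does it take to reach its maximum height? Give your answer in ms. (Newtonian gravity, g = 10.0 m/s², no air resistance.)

v₀ = 72.0 km/h × 0.2777777777777778 = 20.0 m/s
t_up = v₀ / g = 20.0 / 10.0 = 2.0 s
t_up = 2.0 s / 0.001 = 2000 ms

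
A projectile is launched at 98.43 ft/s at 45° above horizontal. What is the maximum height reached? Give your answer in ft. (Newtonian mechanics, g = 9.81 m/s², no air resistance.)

v₀ = 98.43 ft/s × 0.3048 = 30.0015 m/s
H = v₀² × sin²(θ) / (2g) = 30.0015² × sin(45°)² / (2 × 9.81) = 900.09 × 0.5 / 19.62 = 22.9381 m
H = 22.9381 m / 0.3048 = 75.26 ft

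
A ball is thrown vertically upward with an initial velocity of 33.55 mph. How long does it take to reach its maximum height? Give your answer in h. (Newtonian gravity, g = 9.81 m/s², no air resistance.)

v₀ = 33.55 mph × 0.44704 = 14.9982 m/s
t_up = v₀ / g = 14.9982 / 9.81 = 1.52887 s
t_up = 1.52887 s / 3600.0 = 0.0004247 h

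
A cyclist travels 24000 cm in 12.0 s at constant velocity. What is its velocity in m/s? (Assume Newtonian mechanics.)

d = 24000 cm × 0.01 = 240.0 m
v = d / t = 240.0 / 12.0 = 20.0 m/s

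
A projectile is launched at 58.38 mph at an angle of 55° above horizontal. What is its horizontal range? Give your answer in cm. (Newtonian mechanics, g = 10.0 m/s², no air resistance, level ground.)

v₀ = 58.38 mph × 0.44704 = 26.0982 m/s
R = v₀² × sin(2θ) / g = 26.0982² × sin(2 × 55°) / 10.0 = 681.116 × 0.939693 / 10.0 = 64.004 m
R = 64.004 m / 0.01 = 6400 cm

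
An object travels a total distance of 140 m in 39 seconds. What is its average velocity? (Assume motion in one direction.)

v_avg = Δd / Δt = 140 / 39 = 3.59 m/s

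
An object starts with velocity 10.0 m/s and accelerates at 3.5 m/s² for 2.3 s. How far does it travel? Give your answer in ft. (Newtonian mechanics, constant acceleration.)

d = v₀ × t + ½ × a × t² = 10.0 × 2.3 + 0.5 × 3.5 × 2.3² = 32.2575 m
d = 32.2575 m / 0.3048 = 105.8 ft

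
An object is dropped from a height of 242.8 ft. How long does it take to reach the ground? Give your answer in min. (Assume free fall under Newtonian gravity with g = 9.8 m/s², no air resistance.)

h = 242.8 ft × 0.3048 = 74.0054 m
t = √(2h/g) = √(2 × 74.0054 / 9.8) = 3.88628 s
t = 3.88628 s / 60.0 = 0.06477 min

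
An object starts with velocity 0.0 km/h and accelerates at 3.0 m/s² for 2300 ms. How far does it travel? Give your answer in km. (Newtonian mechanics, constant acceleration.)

v₀ = 0.0 km/h × 0.2777777777777778 = 0.0 m/s
t = 2300 ms × 0.001 = 2.3 s
d = v₀ × t + ½ × a × t² = 0.0 × 2.3 + 0.5 × 3.0 × 2.3² = 7.935 m
d = 7.935 m / 1000.0 = 0.007935 km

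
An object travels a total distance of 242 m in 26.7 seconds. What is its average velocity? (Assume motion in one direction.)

v_avg = Δd / Δt = 242 / 26.7 = 9.06 m/s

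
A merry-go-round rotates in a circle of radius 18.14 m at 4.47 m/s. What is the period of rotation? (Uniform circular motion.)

T = 2πr/v = 2π×18.14/4.47 = 25.5 s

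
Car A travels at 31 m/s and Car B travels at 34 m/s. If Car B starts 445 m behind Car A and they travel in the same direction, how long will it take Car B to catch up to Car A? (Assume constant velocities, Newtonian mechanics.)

Relative speed: v_rel = 34 - 31 = 3 m/s
Time to catch: t = d₀/v_rel = 445/3 = 148.33 s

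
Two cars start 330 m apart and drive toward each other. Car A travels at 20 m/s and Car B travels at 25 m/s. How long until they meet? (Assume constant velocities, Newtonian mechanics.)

Combined speed: v_combined = 20 + 25 = 45 m/s
Time to meet: t = d/v_combined = 330/45 = 7.33 s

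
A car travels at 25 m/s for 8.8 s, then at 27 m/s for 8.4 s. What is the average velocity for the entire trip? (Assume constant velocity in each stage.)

d₁ = v₁t₁ = 25 × 8.8 = 220.0 m
d₂ = v₂t₂ = 27 × 8.4 = 226.8 m
d_total = 446.8 m, t_total = 17.2 s
v_avg = d_total/t_total = 446.8/17.2 = 25.98 m/s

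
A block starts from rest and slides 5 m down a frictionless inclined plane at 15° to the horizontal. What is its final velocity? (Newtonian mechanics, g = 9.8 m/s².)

a = g sin(θ) = 9.8 × sin(15°) = 2.5364 m/s²
v = √(2ad) = √(2 × 2.5364 × 5) = 5.04 m/s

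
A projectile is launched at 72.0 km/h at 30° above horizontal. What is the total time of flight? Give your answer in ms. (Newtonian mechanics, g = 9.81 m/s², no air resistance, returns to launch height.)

v₀ = 72.0 km/h × 0.2777777777777778 = 20.0 m/s
T = 2 × v₀ × sin(θ) / g = 2 × 20.0 × sin(30°) / 9.81 = 2 × 20.0 × 0.5 / 9.81 = 2.03874 s
T = 2.03874 s / 0.001 = 2039 ms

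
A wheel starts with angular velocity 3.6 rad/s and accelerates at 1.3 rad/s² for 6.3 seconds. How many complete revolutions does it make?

θ = ω₀t + ½αt² = 3.6×6.3 + ½×1.3×6.3² = 48.4785 rad
Total revolutions = θ/(2π) = 48.4785/(2π) = 7.72
Complete revolutions = ⌊7.72⌋ = 7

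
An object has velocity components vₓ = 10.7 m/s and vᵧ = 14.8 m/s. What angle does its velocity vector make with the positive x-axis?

θ = arctan(vᵧ/vₓ) = arctan(14.8/10.7) = 54.13°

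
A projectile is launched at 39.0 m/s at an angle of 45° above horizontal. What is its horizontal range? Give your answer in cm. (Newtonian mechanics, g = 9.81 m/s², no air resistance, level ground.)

R = v₀² × sin(2θ) / g = 39.0² × sin(2 × 45°) / 9.81 = 1521.0 × 1.0 / 9.81 = 155.046 m
R = 155.046 m / 0.01 = 15500 cm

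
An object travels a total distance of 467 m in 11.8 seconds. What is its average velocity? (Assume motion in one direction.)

v_avg = Δd / Δt = 467 / 11.8 = 39.58 m/s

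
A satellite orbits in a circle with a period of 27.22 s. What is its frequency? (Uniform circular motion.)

f = 1/T = 1/27.22 = 0.0367 Hz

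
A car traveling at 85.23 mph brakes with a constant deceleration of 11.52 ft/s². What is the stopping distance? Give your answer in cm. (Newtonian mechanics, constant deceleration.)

v₀ = 85.23 mph × 0.44704 = 38.1012 m/s
a = 11.52 ft/s² × 0.3048 = 3.5113 m/s²
d = v₀² / (2a) = 38.1012² / (2 × 3.5113) = 1451.7 / 7.0226 = 206.718 m
d = 206.718 m / 0.01 = 20670 cm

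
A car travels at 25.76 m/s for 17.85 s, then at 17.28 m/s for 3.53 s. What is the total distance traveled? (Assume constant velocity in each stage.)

d₁ = v₁t₁ = 25.76 × 17.85 = 459.816 m
d₂ = v₂t₂ = 17.28 × 3.53 = 60.9984 m
d_total = 459.816 + 60.9984 = 520.81 m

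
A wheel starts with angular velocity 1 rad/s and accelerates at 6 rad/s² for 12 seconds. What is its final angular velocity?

ω = ω₀ + αt = 1 + 6 × 12 = 73 rad/s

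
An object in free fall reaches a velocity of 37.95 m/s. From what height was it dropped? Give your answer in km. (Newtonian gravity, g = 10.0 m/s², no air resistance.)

h = v² / (2g) = 37.95² / (2 × 10.0) = 72.0101 m
h = 72.0101 m / 1000.0 = 0.07201 km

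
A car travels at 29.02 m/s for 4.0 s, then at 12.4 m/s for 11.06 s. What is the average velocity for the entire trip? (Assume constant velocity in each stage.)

d₁ = v₁t₁ = 29.02 × 4.0 = 116.08 m
d₂ = v₂t₂ = 12.4 × 11.06 = 137.144 m
d_total = 253.224 m, t_total = 15.06 s
v_avg = d_total/t_total = 253.224/15.06 = 16.81 m/s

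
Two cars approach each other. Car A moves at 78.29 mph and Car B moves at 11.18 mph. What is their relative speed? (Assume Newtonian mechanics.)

v_rel = v_A + v_B = 78.29 + 11.18 = 89.47 mph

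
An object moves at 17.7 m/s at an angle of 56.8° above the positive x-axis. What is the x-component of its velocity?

vₓ = v cos(θ) = 17.7 × cos(56.8°) = 9.69 m/s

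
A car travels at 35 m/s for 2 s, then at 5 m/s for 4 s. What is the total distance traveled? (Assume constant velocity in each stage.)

d₁ = v₁t₁ = 35 × 2 = 70 m
d₂ = v₂t₂ = 5 × 4 = 20 m
d_total = 70 + 20 = 90 m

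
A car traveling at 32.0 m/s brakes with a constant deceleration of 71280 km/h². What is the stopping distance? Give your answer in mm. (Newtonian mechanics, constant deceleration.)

a = 71280 km/h² × 7.716049382716049e-05 = 5.5 m/s²
d = v₀² / (2a) = 32.0² / (2 × 5.5) = 1024.0 / 11.0 = 93.0909 m
d = 93.0909 m / 0.001 = 93090 mm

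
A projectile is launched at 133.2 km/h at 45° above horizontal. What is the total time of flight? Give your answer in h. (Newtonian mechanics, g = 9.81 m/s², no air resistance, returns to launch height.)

v₀ = 133.2 km/h × 0.2777777777777778 = 37.0 m/s
T = 2 × v₀ × sin(θ) / g = 2 × 37.0 × sin(45°) / 9.81 = 2 × 37.0 × 0.707107 / 9.81 = 5.33394 s
T = 5.33394 s / 3600.0 = 0.001482 h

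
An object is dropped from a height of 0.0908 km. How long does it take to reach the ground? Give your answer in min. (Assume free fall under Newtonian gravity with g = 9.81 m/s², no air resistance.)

h = 0.0908 km × 1000.0 = 90.8 m
t = √(2h/g) = √(2 × 90.8 / 9.81) = 4.30253 s
t = 4.30253 s / 60.0 = 0.07171 min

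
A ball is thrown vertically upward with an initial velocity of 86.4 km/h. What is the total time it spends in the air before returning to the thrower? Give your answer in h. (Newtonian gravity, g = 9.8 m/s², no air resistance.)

v₀ = 86.4 km/h × 0.2777777777777778 = 24.0 m/s
t_total = 2 × v₀ / g = 2 × 24.0 / 9.8 = 4.89796 s
t_total = 4.89796 s / 3600.0 = 0.001361 h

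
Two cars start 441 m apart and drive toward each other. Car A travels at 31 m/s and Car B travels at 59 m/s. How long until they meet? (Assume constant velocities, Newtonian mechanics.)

Combined speed: v_combined = 31 + 59 = 90 m/s
Time to meet: t = d/v_combined = 441/90 = 4.9 s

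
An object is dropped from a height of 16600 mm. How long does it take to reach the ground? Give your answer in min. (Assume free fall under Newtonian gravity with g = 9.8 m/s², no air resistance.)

h = 16600 mm × 0.001 = 16.6 m
t = √(2h/g) = √(2 × 16.6 / 9.8) = 1.84059 s
t = 1.84059 s / 60.0 = 0.03068 min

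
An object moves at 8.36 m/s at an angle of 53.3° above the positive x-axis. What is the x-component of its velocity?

vₓ = v cos(θ) = 8.36 × cos(53.3°) = 5.0 m/s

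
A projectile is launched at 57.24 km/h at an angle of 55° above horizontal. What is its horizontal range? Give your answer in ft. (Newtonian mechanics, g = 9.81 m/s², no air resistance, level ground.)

v₀ = 57.24 km/h × 0.2777777777777778 = 15.9 m/s
R = v₀² × sin(2θ) / g = 15.9² × sin(2 × 55°) / 9.81 = 252.81 × 0.939693 / 9.81 = 24.2165 m
R = 24.2165 m / 0.3048 = 79.45 ft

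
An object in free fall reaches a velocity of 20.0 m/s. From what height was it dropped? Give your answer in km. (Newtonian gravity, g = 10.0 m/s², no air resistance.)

h = v² / (2g) = 20.0² / (2 × 10.0) = 20.0 m
h = 20.0 m / 1000.0 = 0.02 km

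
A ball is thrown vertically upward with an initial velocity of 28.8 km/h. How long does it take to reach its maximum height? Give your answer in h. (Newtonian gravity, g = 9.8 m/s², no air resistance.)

v₀ = 28.8 km/h × 0.2777777777777778 = 8.0 m/s
t_up = v₀ / g = 8.0 / 9.8 = 0.816327 s
t_up = 0.816327 s / 3600.0 = 0.0002268 h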